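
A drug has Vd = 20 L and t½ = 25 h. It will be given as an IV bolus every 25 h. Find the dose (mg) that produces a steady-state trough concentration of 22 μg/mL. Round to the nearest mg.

τ/t½ = 25/25 ≈ 1, so f = (1/2)^(25/25) ≈ 0.500000.
Cmin,ss = (D/Vd)·f/(1−f), so D = Cmin,ss·Vd·(1−f)/f.
D = 22 × 20 × (1−f)/f ≈ 22 × 20 × 1.00000 ≈ 440.00 mg.

440 mg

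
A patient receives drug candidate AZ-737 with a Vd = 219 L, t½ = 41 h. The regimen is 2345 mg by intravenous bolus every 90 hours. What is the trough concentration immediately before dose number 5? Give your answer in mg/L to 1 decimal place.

f = (1/2)^(τ/t½) = (1/2)^(90/41) ≈ 0.2184.
C₀ = D/Vd = 2345/219 ≈ 10.708 mg/L.
Before the 5th dose, 4 doses have been given. Superposition: Cmin = C₀·(f + f² + … + f^4).
≈ 10.708 × (0.2184 + 0.0477 + 0.0104 + 0.0023) ≈ 10.708 × 0.2788 ≈ 2.985 mg/L.

3.0 mg/L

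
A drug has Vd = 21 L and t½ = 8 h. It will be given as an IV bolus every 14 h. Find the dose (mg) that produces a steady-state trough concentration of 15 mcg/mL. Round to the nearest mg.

τ/t½ = 14/8 ≈ 1.75, so f = (1/2)^(14/8) ≈ 0.297302.
Cmin,ss = (D/Vd)·f/(1−f), so D = Cmin,ss·Vd·(1−f)/f.
D = 15 × 21 × (1−f)/f ≈ 15 × 21 × 2.36358 ≈ 744.53 mg.

745 mg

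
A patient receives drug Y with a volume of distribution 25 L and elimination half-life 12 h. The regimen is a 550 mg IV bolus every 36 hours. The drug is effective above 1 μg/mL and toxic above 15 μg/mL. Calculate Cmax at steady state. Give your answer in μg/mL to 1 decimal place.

25.1 μg/mL

τ = 36 h = 3 half-lives, so f = (1/2)^3 = 0.125.
At steady state, R = 1/(1 − 0.125) = 8/7.
Single-dose peak C₀ = D/Vd = 550/25 = 22 μg/mL.
Steady-state peak Cmax,ss = C₀·R = 22 × 8/7 ≈ 25.143 μg/mL.
Peak 25.1 μg/mL vs MTC 15 μg/mL: exceeds toxic threshold.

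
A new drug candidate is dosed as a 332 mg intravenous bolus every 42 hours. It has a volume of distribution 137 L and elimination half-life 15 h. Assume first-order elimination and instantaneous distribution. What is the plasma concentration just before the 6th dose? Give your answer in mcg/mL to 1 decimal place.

0.4 mcg/mL

f = (1/2)^(τ/t½) = (1/2)^(42/15) ≈ 0.1436.
C₀ = D/Vd = 332/137 ≈ 2.423 mcg/mL.
Before the 6th dose, 5 doses have been given. Superposition: Cmin = C₀·(f + f² + … + f^5).
≈ 2.423 × (0.1436 + 0.0206 + 0.0030 + 0.0004 + 0.0001) ≈ 2.423 × 0.1677 ≈ 0.406 mcg/mL.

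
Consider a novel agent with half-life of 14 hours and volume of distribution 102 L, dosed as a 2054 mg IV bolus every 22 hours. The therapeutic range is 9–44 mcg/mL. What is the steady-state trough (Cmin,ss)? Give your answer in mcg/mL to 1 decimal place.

10.2 mcg/mL

τ/t½ = 22/14 ≈ 1.5714, so fraction remaining f = (1/2)^(22/14) ≈ 0.3365.
Each bolus raises the concentration by D/Vd = 2054/102 ≈ 20.137 mcg/mL.
Steady-state trough Cmin,ss = C₀·f/(1−f) ≈ 20.137 × 0.3365/0.6635 ≈ 10.213 mcg/mL.
Trough 10.2 mcg/mL vs MEC 9 mcg/mL: adequate.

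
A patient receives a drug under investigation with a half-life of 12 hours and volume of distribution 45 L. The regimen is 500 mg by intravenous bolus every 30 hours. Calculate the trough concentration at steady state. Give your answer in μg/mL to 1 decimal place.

τ/t½ = 30/12 ≈ 2.5, so fraction remaining f = (1/2)^(30/12) ≈ 0.1768.
Accumulation ratio R = 1/(1 − f) ≈ 1/0.8232 ≈ 1.2148.
Single-dose peak C₀ = D/Vd = 500/45 ≈ 11.111 μg/mL.
Steady-state peak Cmax,ss = C₀·R ≈ 11.111 × 1.2148 ≈ 13.498 μg/mL.
Steady-state trough Cmin,ss = Cmax,ss·f ≈ 13.498 × 0.1768 ≈ 2.386 μg/mL.

2.4 μg/mL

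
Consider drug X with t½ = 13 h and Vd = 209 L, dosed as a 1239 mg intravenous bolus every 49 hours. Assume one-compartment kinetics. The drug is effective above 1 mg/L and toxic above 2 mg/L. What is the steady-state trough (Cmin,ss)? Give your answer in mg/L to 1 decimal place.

0.5 mg/L

τ/t½ = 49/13 ≈ 3.7692, so fraction remaining f = (1/2)^(49/13) ≈ 0.0733.
At steady state, accumulation factor R = 1/(1 − e^(−kτ)) ≈ 1.0791.
Single-dose peak C₀ = D/Vd = 1239/209 ≈ 5.928 mg/L.
Cmax,ss = C₀/(1 − f) ≈ 5.928/0.9267 ≈ 6.397 mg/L.
Steady-state trough Cmin,ss = Cmax,ss·f ≈ 6.397 × 0.0733 ≈ 0.469 mg/L.
Trough 0.5 mg/L vs MEC 1 mg/L: subtherapeutic.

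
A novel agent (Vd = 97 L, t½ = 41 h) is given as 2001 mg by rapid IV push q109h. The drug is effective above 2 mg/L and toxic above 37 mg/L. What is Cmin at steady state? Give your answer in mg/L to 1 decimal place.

3.9 mg/L

τ/t½ = 109/41 ≈ 2.6585, so fraction remaining f = (1/2)^(109/41) ≈ 0.1584.
Each bolus raises the concentration by D/Vd = 2001/97 ≈ 20.629 mg/L.
Steady-state trough Cmin,ss = C₀·f/(1−f) ≈ 20.629 × 0.1584/0.8416 ≈ 3.883 mg/L.
Trough 3.9 mg/L vs MEC 2 mg/L: adequate.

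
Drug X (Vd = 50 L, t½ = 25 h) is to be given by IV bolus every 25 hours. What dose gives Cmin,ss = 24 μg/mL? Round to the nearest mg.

τ/t½ = 25/25 ≈ 1, so f = (1/2)^(25/25) ≈ 0.500000.
Cmin,ss = (D/Vd)·f/(1−f), so D = Cmin,ss·Vd·(1−f)/f.
D = 24 × 50 × (1−f)/f ≈ 24 × 50 × 1.00000 ≈ 1200.00 mg.

1200 mg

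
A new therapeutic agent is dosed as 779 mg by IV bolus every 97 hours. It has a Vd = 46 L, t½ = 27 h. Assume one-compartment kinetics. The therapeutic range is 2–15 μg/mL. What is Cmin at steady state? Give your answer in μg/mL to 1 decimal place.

1.5 μg/mL

τ/t½ = 97/27 ≈ 3.5926, so fraction remaining f = (1/2)^(97/27) ≈ 0.0829.
Each bolus raises the concentration by D/Vd = 779/46 ≈ 16.935 μg/mL.
Steady-state trough Cmin,ss = C₀·f/(1−f) ≈ 16.935 × 0.0829/0.9171 ≈ 1.531 μg/mL.
Trough 1.5 μg/mL vs MEC 2 μg/mL: subtherapeutic.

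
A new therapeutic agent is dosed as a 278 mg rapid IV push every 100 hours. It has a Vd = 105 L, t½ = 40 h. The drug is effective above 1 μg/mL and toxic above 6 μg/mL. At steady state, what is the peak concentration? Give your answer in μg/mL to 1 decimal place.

k = ln2/t½ = ln2/40 ≈ 0.017329 h⁻¹; fraction remaining f = e^(−kτ) = e^(−0.017329×100) ≈ 0.1768.
At steady state, accumulation factor R = 1/(1 − e^(−kτ)) ≈ 1.2148.
Each bolus raises the concentration by D/Vd = 278/105 ≈ 2.648 μg/mL.
Cmax,ss = C₀/(1 − f) ≈ 2.648/0.8232 ≈ 3.217 μg/mL.
Peak 3.2 μg/mL vs MTC 6 μg/mL: below toxic threshold.

3.2 μg/mL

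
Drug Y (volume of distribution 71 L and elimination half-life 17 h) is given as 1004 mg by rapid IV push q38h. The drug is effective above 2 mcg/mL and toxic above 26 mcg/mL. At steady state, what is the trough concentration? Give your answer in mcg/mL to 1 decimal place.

3.8 mcg/mL

k = ln2/t½ = ln2/17 ≈ 0.040773 h⁻¹; fraction remaining f = e^(−kτ) = e^(−0.040773×38) ≈ 0.2124.
Each bolus raises the concentration by D/Vd = 1004/71 ≈ 14.141 mcg/mL.
Steady-state trough Cmin,ss = C₀·f/(1−f) ≈ 14.141 × 0.2124/0.7876 ≈ 3.814 mcg/mL.
Trough 3.8 mcg/mL vs MEC 2 mcg/mL: adequate.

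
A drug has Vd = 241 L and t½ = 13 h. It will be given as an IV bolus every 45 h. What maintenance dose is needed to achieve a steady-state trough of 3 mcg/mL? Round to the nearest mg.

7242 mg

τ/t½ = 45/13 ≈ 3.4615, so f = (1/2)^(45/13) ≈ 0.090776.
Cmin,ss = (D/Vd)·f/(1−f), so D = Cmin,ss·Vd·(1−f)/f.
D = 3 × 241 × (1−f)/f ≈ 3 × 241 × 10.01613 ≈ 7241.66 mg.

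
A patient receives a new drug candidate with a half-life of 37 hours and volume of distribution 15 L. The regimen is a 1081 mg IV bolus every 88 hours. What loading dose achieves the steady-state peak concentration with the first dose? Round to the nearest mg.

f = (1/2)^(88/37) ≈ 0.192325; accumulation ratio R = 1/(1−f) ≈ 1.23812.
Loading dose to hit Cmax,ss on first dose: D_load = D_maint·R ≈ 1081 × 1.23812 ≈ 1338.41 mg.

1338 mg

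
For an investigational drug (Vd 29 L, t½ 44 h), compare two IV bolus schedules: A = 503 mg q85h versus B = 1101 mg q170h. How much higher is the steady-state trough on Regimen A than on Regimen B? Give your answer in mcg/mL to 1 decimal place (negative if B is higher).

3.4 mcg/mL

Regimen A: f = (1/2)^(85/44) ≈ 0.2621; Cmin,ss = (503/29)·f/(1−f) ≈ 6.161 mcg/mL.
Regimen B: f = (1/2)^(170/44) ≈ 0.0687; Cmin,ss = (1101/29)·f/(1−f) ≈ 2.801 mcg/mL.
Difference ≈ 6.161 − 2.801 ≈ 3.360 mcg/mL.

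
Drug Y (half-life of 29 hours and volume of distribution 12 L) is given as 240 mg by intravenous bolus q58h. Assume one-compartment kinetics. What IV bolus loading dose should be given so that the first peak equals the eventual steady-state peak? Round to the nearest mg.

f = (1/2)^(58/29) ≈ 0.250000; accumulation ratio R = 1/(1−f) ≈ 1.33333.
Loading dose to hit Cmax,ss on first dose: D_load = D_maint·R ≈ 240 × 1.33333 ≈ 320.00 mg.

320 mg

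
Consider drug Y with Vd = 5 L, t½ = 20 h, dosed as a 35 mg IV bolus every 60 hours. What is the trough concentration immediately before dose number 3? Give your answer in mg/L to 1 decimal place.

1.0 mg/L

f = (1/2)^(τ/t½) = (1/2)^(60/20) ≈ 0.1250.
C₀ = D/Vd = 35/5 ≈ 7.000 mg/L.
Before the 3rd dose, 2 doses have been given. Superposition: Cmin = C₀·(f + f²).
≈ 7.000 × (0.1250 + 0.0156) ≈ 7.000 × 0.1406 ≈ 0.984 mg/L.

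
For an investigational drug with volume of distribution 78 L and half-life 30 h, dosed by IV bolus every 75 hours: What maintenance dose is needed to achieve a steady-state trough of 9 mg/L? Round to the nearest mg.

τ/t½ = 75/30 ≈ 2.5, so f = (1/2)^(75/30) ≈ 0.176777.
Cmin,ss = (D/Vd)·f/(1−f), so D = Cmin,ss·Vd·(1−f)/f.
D = 9 × 78 × (1−f)/f ≈ 9 × 78 × 4.65684 ≈ 3269.10 mg.

3269 mg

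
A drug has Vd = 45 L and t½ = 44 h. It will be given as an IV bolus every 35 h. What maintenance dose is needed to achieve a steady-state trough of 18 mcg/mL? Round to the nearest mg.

596 mg

τ/t½ = 35/44 ≈ 0.79545, so f = (1/2)^(35/44) ≈ 0.576162.
Cmin,ss = (D/Vd)·f/(1−f), so D = Cmin,ss·Vd·(1−f)/f.
D = 18 × 45 × (1−f)/f ≈ 18 × 45 × 0.73562 ≈ 595.85 mg.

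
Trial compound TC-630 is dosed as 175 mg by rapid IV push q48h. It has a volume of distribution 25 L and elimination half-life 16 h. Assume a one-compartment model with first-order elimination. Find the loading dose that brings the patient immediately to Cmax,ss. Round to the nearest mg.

f = (1/2)^(48/16) ≈ 0.125000; accumulation ratio R = 1/(1−f) ≈ 1.14286.
Loading dose to hit Cmax,ss on first dose: D_load = D_maint·R ≈ 175 × 1.14286 ≈ 200.00 mg.

200 mg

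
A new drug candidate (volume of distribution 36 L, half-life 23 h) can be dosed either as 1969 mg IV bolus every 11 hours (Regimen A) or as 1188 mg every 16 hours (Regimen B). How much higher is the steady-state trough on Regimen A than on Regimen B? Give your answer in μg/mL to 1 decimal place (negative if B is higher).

Regimen A: f = (1/2)^(11/23) ≈ 0.7178; Cmin,ss = (1969/36)·f/(1−f) ≈ 139.120 μg/mL.
Regimen B: f = (1/2)^(16/23) ≈ 0.6174; Cmin,ss = (1188/36)·f/(1−f) ≈ 53.252 μg/mL.
Difference ≈ 139.120 − 53.252 ≈ 85.868 μg/mL.

85.9 μg/mL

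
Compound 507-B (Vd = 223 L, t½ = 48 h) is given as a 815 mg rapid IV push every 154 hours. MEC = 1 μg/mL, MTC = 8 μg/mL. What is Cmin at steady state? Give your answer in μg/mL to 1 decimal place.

τ/t½ = 154/48 ≈ 3.2083, so fraction remaining f = (1/2)^(154/48) ≈ 0.1082.
Single-dose peak C₀ = D/Vd = 815/223 ≈ 3.655 μg/mL.
Steady-state trough Cmin,ss = C₀·f/(1−f) ≈ 3.655 × 0.1082/0.8918 ≈ 0.443 μg/mL.
Trough 0.4 μg/mL vs MEC 1 μg/mL: subtherapeutic.

0.4 μg/mL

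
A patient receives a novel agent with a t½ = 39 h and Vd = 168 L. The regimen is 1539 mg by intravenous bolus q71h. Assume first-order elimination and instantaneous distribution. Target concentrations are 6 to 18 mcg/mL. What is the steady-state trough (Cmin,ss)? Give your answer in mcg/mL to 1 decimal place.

3.6 mcg/mL

k = ln2/t½ = ln2/39 ≈ 0.017773 h⁻¹; fraction remaining f = e^(−kτ) = e^(−0.017773×71) ≈ 0.2831.
Single-dose peak C₀ = D/Vd = 1539/168 ≈ 9.161 mcg/mL.
Steady-state trough Cmin,ss = C₀·f/(1−f) ≈ 9.161 × 0.2831/0.7169 ≈ 3.618 mcg/mL.
Trough 3.6 mcg/mL vs MEC 6 mcg/mL: subtherapeutic.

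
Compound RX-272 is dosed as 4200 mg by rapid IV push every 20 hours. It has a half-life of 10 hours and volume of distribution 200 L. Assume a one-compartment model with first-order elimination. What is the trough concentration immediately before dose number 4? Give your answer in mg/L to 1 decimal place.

f = (1/2)^(τ/t½) = (1/2)^(20/10) ≈ 0.2500.
C₀ = D/Vd = 4200/200 ≈ 21.000 mg/L.
Before the 4th dose, 3 doses have been given. Superposition: Cmin = C₀·(f + f² + … + f^3).
≈ 21.000 × (0.2500 + 0.0625 + 0.0156) ≈ 21.000 × 0.3281 ≈ 6.890 mg/L.

6.9 mg/L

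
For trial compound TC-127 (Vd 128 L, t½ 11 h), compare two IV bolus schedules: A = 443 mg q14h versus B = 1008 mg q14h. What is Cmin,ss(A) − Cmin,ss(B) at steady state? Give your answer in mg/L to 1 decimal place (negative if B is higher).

-3.1 mg/L

Regimen A: f = (1/2)^(14/11) ≈ 0.4139; Cmin,ss = (443/128)·f/(1−f) ≈ 2.444 mg/L.
Regimen B: f = (1/2)^(14/11) ≈ 0.4139; Cmin,ss = (1008/128)·f/(1−f) ≈ 5.561 mg/L.
Difference ≈ 2.444 − 5.561 ≈ -3.117 mg/L.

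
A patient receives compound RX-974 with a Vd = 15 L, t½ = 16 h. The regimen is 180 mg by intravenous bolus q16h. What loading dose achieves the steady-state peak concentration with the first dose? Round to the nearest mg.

f = (1/2)^(16/16) ≈ 0.500000; accumulation ratio R = 1/(1−f) ≈ 2.00000.
Loading dose to hit Cmax,ss on first dose: D_load = D_maint·R ≈ 180 × 2.00000 ≈ 360.00 mg.

360 mg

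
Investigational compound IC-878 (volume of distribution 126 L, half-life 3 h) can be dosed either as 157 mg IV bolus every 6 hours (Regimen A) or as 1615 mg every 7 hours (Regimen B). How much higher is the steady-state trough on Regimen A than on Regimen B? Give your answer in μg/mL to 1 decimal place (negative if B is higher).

-2.8 μg/mL

Regimen A: f = (1/2)^(6/3) ≈ 0.2500; Cmin,ss = (157/126)·f/(1−f) ≈ 0.415 μg/mL.
Regimen B: f = (1/2)^(7/3) ≈ 0.1984; Cmin,ss = (1615/126)·f/(1−f) ≈ 3.172 μg/mL.
Difference ≈ 0.415 − 3.172 ≈ -2.757 μg/mL.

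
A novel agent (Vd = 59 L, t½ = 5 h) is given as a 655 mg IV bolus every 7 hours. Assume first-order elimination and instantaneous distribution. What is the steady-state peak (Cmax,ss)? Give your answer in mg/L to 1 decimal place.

k = ln2/t½ = ln2/5 ≈ 0.138629 h⁻¹; fraction remaining f = e^(−kτ) = e^(−0.138629×7) ≈ 0.3789.
At steady state, accumulation factor R = 1/(1 − e^(−kτ)) ≈ 1.6100.
Single-dose peak C₀ = D/Vd = 655/59 ≈ 11.102 mg/L.
Steady-state peak Cmax,ss = C₀·R ≈ 11.102 × 1.6100 ≈ 17.874 mg/L.

17.9 mg/L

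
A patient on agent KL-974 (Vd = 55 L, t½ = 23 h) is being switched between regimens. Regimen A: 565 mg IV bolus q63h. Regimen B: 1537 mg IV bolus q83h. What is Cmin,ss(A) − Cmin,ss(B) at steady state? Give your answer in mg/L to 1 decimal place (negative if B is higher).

Regimen A: f = (1/2)^(63/23) ≈ 0.1498; Cmin,ss = (565/55)·f/(1−f) ≈ 1.810 mg/L.
Regimen B: f = (1/2)^(83/23) ≈ 0.0820; Cmin,ss = (1537/55)·f/(1−f) ≈ 2.496 mg/L.
Difference ≈ 1.810 − 2.496 ≈ -0.686 mg/L.

-0.7 mg/L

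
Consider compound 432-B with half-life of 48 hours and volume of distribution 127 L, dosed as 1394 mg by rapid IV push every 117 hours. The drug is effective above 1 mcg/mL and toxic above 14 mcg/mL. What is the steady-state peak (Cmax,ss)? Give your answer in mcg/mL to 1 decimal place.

13.5 mcg/mL

k = ln2/t½ = ln2/48 ≈ 0.014441 h⁻¹; fraction remaining f = e^(−kτ) = e^(−0.014441×117) ≈ 0.1846.
Accumulation ratio R = 1/(1 − f) ≈ 1/0.8154 ≈ 1.2264.
Each bolus raises the concentration by D/Vd = 1394/127 ≈ 10.976 mcg/mL.
Steady-state peak Cmax,ss = C₀·R ≈ 10.976 × 1.2264 ≈ 13.461 mcg/mL.
Peak 13.5 mcg/mL vs MTC 14 mcg/mL: below toxic threshold.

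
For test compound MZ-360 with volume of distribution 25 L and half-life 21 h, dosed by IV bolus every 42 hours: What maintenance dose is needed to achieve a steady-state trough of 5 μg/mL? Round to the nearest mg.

375 mg

τ/t½ = 42/21 ≈ 2, so f = (1/2)^(42/21) ≈ 0.250000.
Cmin,ss = (D/Vd)·f/(1−f), so D = Cmin,ss·Vd·(1−f)/f.
D = 5 × 25 × (1−f)/f ≈ 5 × 25 × 3.00000 ≈ 375.00 mg.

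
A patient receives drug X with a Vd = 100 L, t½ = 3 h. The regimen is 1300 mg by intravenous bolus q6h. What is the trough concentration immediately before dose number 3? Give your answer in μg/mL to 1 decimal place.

f = (1/2)^(τ/t½) = (1/2)^(6/3) ≈ 0.2500.
C₀ = D/Vd = 1300/100 ≈ 13.000 μg/mL.
Before the 3rd dose, 2 doses have been given. Superposition: Cmin = C₀·(f + f²).
≈ 13.000 × (0.2500 + 0.0625) ≈ 13.000 × 0.3125 ≈ 4.062 μg/mL.

4.1 μg/mL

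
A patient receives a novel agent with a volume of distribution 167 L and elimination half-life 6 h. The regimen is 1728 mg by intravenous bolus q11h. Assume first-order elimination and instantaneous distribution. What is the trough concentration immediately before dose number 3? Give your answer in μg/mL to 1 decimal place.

f = (1/2)^(τ/t½) = (1/2)^(11/6) ≈ 0.2806.
C₀ = D/Vd = 1728/167 ≈ 10.347 μg/mL.
Before the 3rd dose, 2 doses have been given. Superposition: Cmin = C₀·(f + f²).
≈ 10.347 × (0.2806 + 0.0787) ≈ 10.347 × 0.3593 ≈ 3.718 μg/mL.

3.7 μg/mL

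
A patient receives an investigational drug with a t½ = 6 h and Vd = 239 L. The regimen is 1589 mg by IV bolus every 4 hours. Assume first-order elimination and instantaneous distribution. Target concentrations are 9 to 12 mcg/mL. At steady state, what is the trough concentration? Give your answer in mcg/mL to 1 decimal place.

11.3 mcg/mL

k = ln2/t½ = ln2/6 ≈ 0.115525 h⁻¹; fraction remaining f = e^(−kτ) = e^(−0.115525×4) ≈ 0.6300.
Each bolus raises the concentration by D/Vd = 1589/239 ≈ 6.649 mcg/mL.
Steady-state trough Cmin,ss = C₀·f/(1−f) ≈ 6.649 × 0.6300/0.3700 ≈ 11.321 mcg/mL.
Trough 11.3 mcg/mL vs MEC 9 mcg/mL: adequate.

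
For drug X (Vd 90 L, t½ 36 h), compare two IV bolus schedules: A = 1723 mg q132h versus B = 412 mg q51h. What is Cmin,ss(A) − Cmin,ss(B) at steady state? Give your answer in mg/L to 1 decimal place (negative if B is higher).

-1.1 mg/L

Regimen A: f = (1/2)^(132/36) ≈ 0.0787; Cmin,ss = (1723/90)·f/(1−f) ≈ 1.635 mg/L.
Regimen B: f = (1/2)^(51/36) ≈ 0.3746; Cmin,ss = (412/90)·f/(1−f) ≈ 2.742 mg/L.
Difference ≈ 1.635 − 2.742 ≈ -1.107 mg/L.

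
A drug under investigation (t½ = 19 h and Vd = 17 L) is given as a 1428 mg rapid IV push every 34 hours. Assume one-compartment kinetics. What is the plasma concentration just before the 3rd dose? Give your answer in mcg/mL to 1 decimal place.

31.3 mcg/mL

f = (1/2)^(τ/t½) = (1/2)^(34/19) ≈ 0.2893.
C₀ = D/Vd = 1428/17 ≈ 84.000 mcg/mL.
Before the 3rd dose, 2 doses have been given. Superposition: Cmin = C₀·(f + f²).
≈ 84.000 × (0.2893 + 0.0837) ≈ 84.000 × 0.3730 ≈ 31.332 mcg/mL.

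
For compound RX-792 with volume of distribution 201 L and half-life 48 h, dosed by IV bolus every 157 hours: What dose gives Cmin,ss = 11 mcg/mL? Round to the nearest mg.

τ/t½ = 157/48 ≈ 3.2708, so f = (1/2)^(157/48) ≈ 0.103605.
Cmin,ss = (D/Vd)·f/(1−f), so D = Cmin,ss·Vd·(1−f)/f.
D = 11 × 201 × (1−f)/f ≈ 11 × 201 × 8.65204 ≈ 19129.66 mg.

19130 mg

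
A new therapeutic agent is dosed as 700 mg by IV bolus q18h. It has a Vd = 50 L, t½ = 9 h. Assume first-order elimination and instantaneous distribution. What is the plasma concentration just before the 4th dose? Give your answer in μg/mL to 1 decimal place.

f = (1/2)^(τ/t½) = (1/2)^(18/9) ≈ 0.2500.
C₀ = D/Vd = 700/50 ≈ 14.000 μg/mL.
Before the 4th dose, 3 doses have been given. Superposition: Cmin = C₀·(f + f² + … + f^3).
≈ 14.000 × (0.2500 + 0.0625 + 0.0156) ≈ 14.000 × 0.3281 ≈ 4.593 μg/mL.

4.6 μg/mL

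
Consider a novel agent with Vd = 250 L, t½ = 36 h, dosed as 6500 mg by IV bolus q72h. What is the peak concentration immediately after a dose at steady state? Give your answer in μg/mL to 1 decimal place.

34.7 μg/mL

The dosing interval is 2 half-lives, so f = 2^(−2) = 0.25.
At steady state, R = 1/(1 − 0.25) = 4/3.
Single-dose peak C₀ = D/Vd = 6500/250 = 26 μg/mL.
Steady-state peak Cmax,ss = C₀·R = 26 × 4/3 ≈ 34.667 μg/mL.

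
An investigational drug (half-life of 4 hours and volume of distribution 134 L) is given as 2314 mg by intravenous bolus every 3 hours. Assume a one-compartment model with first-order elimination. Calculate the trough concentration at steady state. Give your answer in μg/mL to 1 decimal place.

τ/t½ = 3/4 ≈ 0.75, so fraction remaining f = (1/2)^(3/4) ≈ 0.5946.
Accumulation ratio R = 1/(1 − f) ≈ 1/0.4054 ≈ 2.4667.
Single-dose peak C₀ = D/Vd = 2314/134 ≈ 17.269 μg/mL.
Cmax,ss = C₀/(1 − f) ≈ 17.269/0.4054 ≈ 42.597 μg/mL.
One interval later, Cmin,ss = Cmax,ss·e^(−kτ) ≈ 42.597 × 0.5946 ≈ 25.328 μg/mL.

25.3 μg/mL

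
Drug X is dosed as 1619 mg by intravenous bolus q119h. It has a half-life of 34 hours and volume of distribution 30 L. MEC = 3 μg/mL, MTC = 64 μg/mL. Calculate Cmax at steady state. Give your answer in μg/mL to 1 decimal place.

59.2 μg/mL

τ/t½ = 119/34 ≈ 3.5, so fraction remaining f = (1/2)^(119/34) ≈ 0.0884.
Accumulation ratio R = 1/(1 − f) ≈ 1/0.9116 ≈ 1.0970.
Each bolus raises the concentration by D/Vd = 1619/30 ≈ 53.967 μg/mL.
Steady-state peak Cmax,ss = C₀·R ≈ 53.967 × 1.0970 ≈ 59.202 μg/mL.
Peak 59.2 μg/mL vs MTC 64 μg/mL: below toxic threshold.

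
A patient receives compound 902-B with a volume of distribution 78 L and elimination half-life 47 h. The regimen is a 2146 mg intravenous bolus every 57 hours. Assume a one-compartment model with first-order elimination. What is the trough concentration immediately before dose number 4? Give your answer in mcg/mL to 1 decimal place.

f = (1/2)^(τ/t½) = (1/2)^(57/47) ≈ 0.4314.
C₀ = D/Vd = 2146/78 ≈ 27.513 mcg/mL.
Before the 4th dose, 3 doses have been given. Superposition: Cmin = C₀·(f + f² + … + f^3).
≈ 27.513 × (0.4314 + 0.1861 + 0.0803) ≈ 27.513 × 0.6978 ≈ 19.199 mcg/mL.

19.2 mcg/mL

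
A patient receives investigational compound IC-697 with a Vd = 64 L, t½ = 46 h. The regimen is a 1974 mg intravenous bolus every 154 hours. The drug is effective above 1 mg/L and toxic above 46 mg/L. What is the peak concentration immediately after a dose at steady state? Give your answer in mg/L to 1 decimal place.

34.2 mg/L

τ/t½ = 154/46 ≈ 3.3478, so fraction remaining f = (1/2)^(154/46) ≈ 0.0982.
Accumulation ratio R = 1/(1 − f) ≈ 1/0.9018 ≈ 1.1089.
Each bolus raises the concentration by D/Vd = 1974/64 ≈ 30.844 mg/L.
Steady-state peak Cmax,ss = C₀·R ≈ 30.844 × 1.1089 ≈ 34.203 mg/L.
Peak 34.2 mg/L vs MTC 46 mg/L: below toxic threshold.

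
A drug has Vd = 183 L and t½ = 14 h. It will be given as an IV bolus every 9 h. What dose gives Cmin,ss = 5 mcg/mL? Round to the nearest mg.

τ/t½ = 9/14 ≈ 0.64286, so f = (1/2)^(9/14) ≈ 0.640443.
Cmin,ss = (D/Vd)·f/(1−f), so D = Cmin,ss·Vd·(1−f)/f.
D = 5 × 183 × (1−f)/f ≈ 5 × 183 × 0.56142 ≈ 513.70 mg.

514 mg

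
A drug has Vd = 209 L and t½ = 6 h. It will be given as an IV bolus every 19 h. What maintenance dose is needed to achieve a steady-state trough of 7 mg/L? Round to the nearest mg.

11674 mg

τ/t½ = 19/6 ≈ 3.1667, so f = (1/2)^(19/6) ≈ 0.111362.
Cmin,ss = (D/Vd)·f/(1−f), so D = Cmin,ss·Vd·(1−f)/f.
D = 7 × 209 × (1−f)/f ≈ 7 × 209 × 7.97972 ≈ 11674.33 mg.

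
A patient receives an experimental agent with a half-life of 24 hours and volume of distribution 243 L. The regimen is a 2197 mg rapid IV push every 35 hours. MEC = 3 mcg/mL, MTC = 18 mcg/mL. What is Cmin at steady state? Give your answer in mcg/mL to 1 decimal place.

5.2 mcg/mL

k = ln2/t½ = ln2/24 ≈ 0.028881 h⁻¹; fraction remaining f = e^(−kτ) = e^(−0.028881×35) ≈ 0.3639.
At steady state, accumulation factor R = 1/(1 − e^(−kτ)) ≈ 1.5721.
Each bolus raises the concentration by D/Vd = 2197/243 ≈ 9.041 mcg/mL.
Cmax,ss = C₀/(1 − f) ≈ 9.041/0.6361 ≈ 14.213 mcg/mL.
Steady-state trough Cmin,ss = Cmax,ss·f ≈ 14.213 × 0.3639 ≈ 5.172 mcg/mL.
Trough 5.2 mcg/mL vs MEC 3 mcg/mL: adequate.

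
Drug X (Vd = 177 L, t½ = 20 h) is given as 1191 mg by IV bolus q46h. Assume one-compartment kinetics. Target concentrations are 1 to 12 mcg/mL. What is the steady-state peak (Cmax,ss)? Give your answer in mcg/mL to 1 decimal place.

Over one 46-h interval, 46/20 ≈ 2.3 half-lives elapse, leaving f ≈ 0.2031 of each dose.
At steady state, accumulation factor R = 1/(1 − e^(−kτ)) ≈ 1.2549.
Each bolus raises the concentration by D/Vd = 1191/177 ≈ 6.729 mcg/mL.
Steady-state peak Cmax,ss = C₀·R ≈ 6.729 × 1.2549 ≈ 8.444 mcg/mL.
Peak 8.4 mcg/mL vs MTC 12 mcg/mL: below toxic threshold.

8.4 mcg/mL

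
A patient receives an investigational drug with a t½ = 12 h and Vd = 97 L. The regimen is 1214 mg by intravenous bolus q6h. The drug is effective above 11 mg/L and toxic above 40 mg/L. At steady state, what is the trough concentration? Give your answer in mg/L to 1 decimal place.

Over one 6-h interval, 6/12 ≈ 0.5 half-lives elapse, leaving f ≈ 0.7071 of each dose.
Single-dose peak C₀ = D/Vd = 1214/97 ≈ 12.515 mg/L.
Steady-state trough Cmin,ss = C₀·f/(1−f) ≈ 12.515 × 0.7071/0.2929 ≈ 30.213 mg/L.
Trough 30.2 mg/L vs MEC 11 mg/L: adequate.

30.2 mg/L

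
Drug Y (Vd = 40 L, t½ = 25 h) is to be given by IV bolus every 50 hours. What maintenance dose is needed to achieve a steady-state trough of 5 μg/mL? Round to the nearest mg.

600 mg

τ/t½ = 50/25 ≈ 2, so f = (1/2)^(50/25) ≈ 0.250000.
Cmin,ss = (D/Vd)·f/(1−f), so D = Cmin,ss·Vd·(1−f)/f.
D = 5 × 40 × (1−f)/f ≈ 5 × 40 × 3.00000 ≈ 600.00 mg.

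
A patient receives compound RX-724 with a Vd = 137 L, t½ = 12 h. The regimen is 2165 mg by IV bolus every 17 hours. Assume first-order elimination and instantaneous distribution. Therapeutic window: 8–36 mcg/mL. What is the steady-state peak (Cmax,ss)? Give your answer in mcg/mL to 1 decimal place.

25.3 mcg/mL

k = ln2/t½ = ln2/12 ≈ 0.057762 h⁻¹; fraction remaining f = e^(−kτ) = e^(−0.057762×17) ≈ 0.3746.
At steady state, accumulation factor R = 1/(1 − e^(−kτ)) ≈ 1.5990.
Each bolus raises the concentration by D/Vd = 2165/137 ≈ 15.803 mcg/mL.
Steady-state peak Cmax,ss = C₀·R ≈ 15.803 × 1.5990 ≈ 25.269 mcg/mL.
Peak 25.3 mcg/mL vs MTC 36 mcg/mL: below toxic threshold.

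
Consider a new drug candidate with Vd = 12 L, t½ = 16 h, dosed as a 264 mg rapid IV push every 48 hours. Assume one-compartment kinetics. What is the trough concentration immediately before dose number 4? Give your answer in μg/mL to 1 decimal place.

3.1 μg/mL

f = (1/2)^(τ/t½) = (1/2)^(48/16) ≈ 0.1250.
C₀ = D/Vd = 264/12 ≈ 22.000 μg/mL.
Before the 4th dose, 3 doses have been given. Superposition: Cmin = C₀·(f + f² + … + f^3).
≈ 22.000 × (0.1250 + 0.0156 + 0.0020) ≈ 22.000 × 0.1426 ≈ 3.137 μg/mL.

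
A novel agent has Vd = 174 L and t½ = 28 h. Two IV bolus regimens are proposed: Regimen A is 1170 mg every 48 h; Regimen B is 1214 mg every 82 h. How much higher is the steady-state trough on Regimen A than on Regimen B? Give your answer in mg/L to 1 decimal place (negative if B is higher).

1.9 mg/L

Regimen A: f = (1/2)^(48/28) ≈ 0.3048; Cmin,ss = (1170/174)·f/(1−f) ≈ 2.948 mg/L.
Regimen B: f = (1/2)^(82/28) ≈ 0.1313; Cmin,ss = (1214/174)·f/(1−f) ≈ 1.055 mg/L.
Difference ≈ 2.948 − 1.055 ≈ 1.893 mg/L.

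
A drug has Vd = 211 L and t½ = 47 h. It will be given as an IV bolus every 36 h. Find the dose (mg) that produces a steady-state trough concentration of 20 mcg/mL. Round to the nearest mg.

2956 mg

τ/t½ = 36/47 ≈ 0.76596, so f = (1/2)^(36/47) ≈ 0.588063.
Cmin,ss = (D/Vd)·f/(1−f), so D = Cmin,ss·Vd·(1−f)/f.
D = 20 × 211 × (1−f)/f ≈ 20 × 211 × 0.70050 ≈ 2956.11 mg.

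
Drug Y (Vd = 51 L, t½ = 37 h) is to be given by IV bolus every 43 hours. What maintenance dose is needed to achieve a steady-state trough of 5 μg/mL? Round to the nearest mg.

τ/t½ = 43/37 ≈ 1.1622, so f = (1/2)^(43/37) ≈ 0.446842.
Cmin,ss = (D/Vd)·f/(1−f), so D = Cmin,ss·Vd·(1−f)/f.
D = 5 × 51 × (1−f)/f ≈ 5 × 51 × 1.23793 ≈ 315.67 mg.

316 mg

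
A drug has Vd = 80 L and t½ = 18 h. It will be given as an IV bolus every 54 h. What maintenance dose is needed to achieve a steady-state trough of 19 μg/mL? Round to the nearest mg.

10640 mg

τ/t½ = 54/18 ≈ 3, so f = (1/2)^(54/18) ≈ 0.125000.
Cmin,ss = (D/Vd)·f/(1−f), so D = Cmin,ss·Vd·(1−f)/f.
D = 19 × 80 × (1−f)/f ≈ 19 × 80 × 7.00000 ≈ 10640.00 mg.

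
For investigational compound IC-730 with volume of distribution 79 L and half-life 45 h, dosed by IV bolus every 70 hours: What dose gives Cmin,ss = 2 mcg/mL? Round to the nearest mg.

τ/t½ = 70/45 ≈ 1.5556, so f = (1/2)^(70/45) ≈ 0.340198.
Cmin,ss = (D/Vd)·f/(1−f), so D = Cmin,ss·Vd·(1−f)/f.
D = 2 × 79 × (1−f)/f ≈ 2 × 79 × 1.93946 ≈ 306.43 mg.

306 mg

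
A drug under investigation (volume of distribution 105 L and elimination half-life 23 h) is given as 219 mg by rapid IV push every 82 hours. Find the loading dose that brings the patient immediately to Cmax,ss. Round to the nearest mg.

239 mg

f = (1/2)^(82/23) ≈ 0.084482; accumulation ratio R = 1/(1−f) ≈ 1.09228.
Loading dose to hit Cmax,ss on first dose: D_load = D_maint·R ≈ 219 × 1.09228 ≈ 239.21 mg.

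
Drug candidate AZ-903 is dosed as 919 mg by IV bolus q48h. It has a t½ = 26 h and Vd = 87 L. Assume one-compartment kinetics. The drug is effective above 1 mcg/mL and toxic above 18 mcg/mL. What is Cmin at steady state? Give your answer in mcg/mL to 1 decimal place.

4.1 mcg/mL

Over one 48-h interval, 48/26 ≈ 1.8462 half-lives elapse, leaving f ≈ 0.2781 of each dose.
Single-dose peak C₀ = D/Vd = 919/87 ≈ 10.563 mcg/mL.
Steady-state trough Cmin,ss = C₀·f/(1−f) ≈ 10.563 × 0.2781/0.7219 ≈ 4.069 mcg/mL.
Trough 4.1 mcg/mL vs MEC 1 mcg/mL: adequate.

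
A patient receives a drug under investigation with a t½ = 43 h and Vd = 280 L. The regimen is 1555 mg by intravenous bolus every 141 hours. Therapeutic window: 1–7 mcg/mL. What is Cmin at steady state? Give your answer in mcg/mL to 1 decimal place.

0.6 mcg/mL

τ/t½ = 141/43 ≈ 3.2791, so fraction remaining f = (1/2)^(141/43) ≈ 0.1030.
At steady state, accumulation factor R = 1/(1 − e^(−kτ)) ≈ 1.1148.
Each bolus raises the concentration by D/Vd = 1555/280 ≈ 5.554 mcg/mL.
Cmax,ss = C₀/(1 − f) ≈ 5.554/0.8970 ≈ 6.192 mcg/mL.
Steady-state trough Cmin,ss = Cmax,ss·f ≈ 6.192 × 0.1030 ≈ 0.638 mcg/mL.
Trough 0.6 mcg/mL vs MEC 1 mcg/mL: subtherapeutic.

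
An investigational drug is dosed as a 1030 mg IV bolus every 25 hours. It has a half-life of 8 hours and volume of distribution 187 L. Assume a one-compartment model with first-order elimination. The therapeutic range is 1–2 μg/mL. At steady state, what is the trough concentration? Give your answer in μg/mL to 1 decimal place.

Over one 25-h interval, 25/8 ≈ 3.125 half-lives elapse, leaving f ≈ 0.1146 of each dose.
Each bolus raises the concentration by D/Vd = 1030/187 ≈ 5.508 μg/mL.
Steady-state trough Cmin,ss = C₀·f/(1−f) ≈ 5.508 × 0.1146/0.8854 ≈ 0.713 μg/mL.
Trough 0.7 μg/mL vs MEC 1 μg/mL: subtherapeutic.

0.7 μg/mL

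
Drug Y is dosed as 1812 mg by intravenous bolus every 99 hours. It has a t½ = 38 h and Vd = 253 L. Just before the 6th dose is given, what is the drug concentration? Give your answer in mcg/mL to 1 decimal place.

1.4 mcg/mL

f = (1/2)^(τ/t½) = (1/2)^(99/38) ≈ 0.1643.
C₀ = D/Vd = 1812/253 ≈ 7.162 mcg/mL.
Before the 6th dose, 5 doses have been given. Superposition: Cmin = C₀·(f + f² + … + f^5).
≈ 7.162 × (0.1643 + 0.0270 + 0.0044 + 0.0007 + 0.0001) ≈ 7.162 × 0.1965 ≈ 1.407 mcg/mL.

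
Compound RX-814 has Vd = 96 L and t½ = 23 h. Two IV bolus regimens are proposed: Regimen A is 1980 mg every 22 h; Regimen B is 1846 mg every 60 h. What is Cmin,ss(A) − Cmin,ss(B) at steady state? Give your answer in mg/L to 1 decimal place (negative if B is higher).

Regimen A: f = (1/2)^(22/23) ≈ 0.5153; Cmin,ss = (1980/96)·f/(1−f) ≈ 21.927 mg/L.
Regimen B: f = (1/2)^(60/23) ≈ 0.1639; Cmin,ss = (1846/96)·f/(1−f) ≈ 3.769 mg/L.
Difference ≈ 21.927 − 3.769 ≈ 18.158 mg/L.

18.2 mg/L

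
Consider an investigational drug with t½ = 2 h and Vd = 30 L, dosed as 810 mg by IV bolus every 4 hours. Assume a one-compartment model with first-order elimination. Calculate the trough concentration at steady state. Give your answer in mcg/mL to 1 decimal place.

The dosing interval is 2 half-lives, so f = 2^(−2) = 0.25.
At steady state, R = 1/(1 − 0.25) = 4/3.
Single-dose peak C₀ = D/Vd = 810/30 = 27 mcg/mL.
Steady-state peak Cmax,ss = C₀·R = 27 × 4/3 ≈ 36.000 mcg/mL.
Steady-state trough Cmin,ss = Cmax,ss·f ≈ 36.000 × 0.25 ≈ 9.000 mcg/mL.

9.0 mcg/mL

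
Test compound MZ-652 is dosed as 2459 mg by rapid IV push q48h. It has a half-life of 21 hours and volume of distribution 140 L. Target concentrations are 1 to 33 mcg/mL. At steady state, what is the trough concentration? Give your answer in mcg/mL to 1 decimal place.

k = ln2/t½ = ln2/21 ≈ 0.033007 h⁻¹; fraction remaining f = e^(−kτ) = e^(−0.033007×48) ≈ 0.2051.
Accumulation ratio R = 1/(1 − f) ≈ 1/0.7949 ≈ 1.2580.
Single-dose peak C₀ = D/Vd = 2459/140 ≈ 17.564 mcg/mL.
Cmax,ss = C₀/(1 − f) ≈ 17.564/0.7949 ≈ 22.096 mcg/mL.
Steady-state trough Cmin,ss = Cmax,ss·f ≈ 22.096 × 0.2051 ≈ 4.532 mcg/mL.
Trough 4.5 mcg/mL vs MEC 1 mcg/mL: adequate.

4.5 mcg/mL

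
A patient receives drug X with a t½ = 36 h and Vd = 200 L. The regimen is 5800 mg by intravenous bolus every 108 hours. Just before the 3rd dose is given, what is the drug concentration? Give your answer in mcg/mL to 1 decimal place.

4.1 mcg/mL

f = (1/2)^(τ/t½) = (1/2)^(108/36) ≈ 0.1250.
C₀ = D/Vd = 5800/200 ≈ 29.000 mcg/mL.
Before the 3rd dose, 2 doses have been given. Superposition: Cmin = C₀·(f + f²).
≈ 29.000 × (0.1250 + 0.0156) ≈ 29.000 × 0.1406 ≈ 4.077 mcg/mL.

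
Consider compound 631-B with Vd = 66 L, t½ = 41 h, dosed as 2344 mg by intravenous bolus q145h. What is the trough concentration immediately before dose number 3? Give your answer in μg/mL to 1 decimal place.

3.3 μg/mL

f = (1/2)^(τ/t½) = (1/2)^(145/41) ≈ 0.0862.
C₀ = D/Vd = 2344/66 ≈ 35.515 μg/mL.
Before the 3rd dose, 2 doses have been given. Superposition: Cmin = C₀·(f + f²).
≈ 35.515 × (0.0862 + 0.0074) ≈ 35.515 × 0.0936 ≈ 3.324 μg/mL.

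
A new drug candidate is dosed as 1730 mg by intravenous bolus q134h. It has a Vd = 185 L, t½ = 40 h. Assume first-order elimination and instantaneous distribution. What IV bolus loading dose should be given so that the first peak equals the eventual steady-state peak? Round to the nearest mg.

1918 mg

f = (1/2)^(134/40) ≈ 0.098073; accumulation ratio R = 1/(1−f) ≈ 1.10874.
Loading dose to hit Cmax,ss on first dose: D_load = D_maint·R ≈ 1730 × 1.10874 ≈ 1918.12 mg.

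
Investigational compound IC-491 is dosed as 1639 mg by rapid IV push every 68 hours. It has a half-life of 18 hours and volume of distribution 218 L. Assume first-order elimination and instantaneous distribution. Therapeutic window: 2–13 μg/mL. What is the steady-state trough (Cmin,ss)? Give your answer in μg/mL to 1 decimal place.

0.6 μg/mL

Over one 68-h interval, 68/18 ≈ 3.7778 half-lives elapse, leaving f ≈ 0.0729 of each dose.
At steady state, accumulation factor R = 1/(1 − e^(−kτ)) ≈ 1.0786.
Single-dose peak C₀ = D/Vd = 1639/218 ≈ 7.518 μg/mL.
Cmax,ss = C₀/(1 − f) ≈ 7.518/0.9271 ≈ 8.109 μg/mL.
Steady-state trough Cmin,ss = Cmax,ss·f ≈ 8.109 × 0.0729 ≈ 0.591 μg/mL.
Trough 0.6 μg/mL vs MEC 2 μg/mL: subtherapeutic.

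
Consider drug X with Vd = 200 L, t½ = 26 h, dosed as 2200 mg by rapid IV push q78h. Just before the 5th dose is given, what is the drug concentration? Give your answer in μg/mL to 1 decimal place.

f = (1/2)^(τ/t½) = (1/2)^(78/26) ≈ 0.1250.
C₀ = D/Vd = 2200/200 ≈ 11.000 μg/mL.
Before the 5th dose, 4 doses have been given. Superposition: Cmin = C₀·(f + f² + … + f^4).
≈ 11.000 × (0.1250 + 0.0156 + 0.0020 + 0.0002) ≈ 11.000 × 0.1428 ≈ 1.571 μg/mL.

1.6 μg/mL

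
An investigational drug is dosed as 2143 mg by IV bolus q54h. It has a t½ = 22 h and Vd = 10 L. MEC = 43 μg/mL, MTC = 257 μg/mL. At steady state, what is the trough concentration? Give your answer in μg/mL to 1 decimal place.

47.8 μg/mL

τ/t½ = 54/22 ≈ 2.4545, so fraction remaining f = (1/2)^(54/22) ≈ 0.1824.
Accumulation ratio R = 1/(1 − f) ≈ 1/0.8176 ≈ 1.2231.
Each bolus raises the concentration by D/Vd = 2143/10 ≈ 214.300 μg/mL.
Cmax,ss = C₀/(1 − f) ≈ 214.300/0.8176 ≈ 262.109 μg/mL.
One interval later, Cmin,ss = Cmax,ss·e^(−kτ) ≈ 262.109 × 0.1824 ≈ 47.809 μg/mL.
Trough 47.8 μg/mL vs MEC 43 μg/mL: adequate.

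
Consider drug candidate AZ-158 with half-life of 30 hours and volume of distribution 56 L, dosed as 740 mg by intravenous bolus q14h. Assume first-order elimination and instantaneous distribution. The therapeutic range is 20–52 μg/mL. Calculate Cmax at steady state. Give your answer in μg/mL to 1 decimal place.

τ/t½ = 14/30 ≈ 0.46667, so fraction remaining f = (1/2)^(14/30) ≈ 0.7236.
Accumulation ratio R = 1/(1 − f) ≈ 1/0.2764 ≈ 3.6179.
Each bolus raises the concentration by D/Vd = 740/56 ≈ 13.214 μg/mL.
Cmax,ss = C₀/(1 − f) ≈ 13.214/0.2764 ≈ 47.808 μg/mL.
Peak 47.8 μg/mL vs MTC 52 μg/mL: below toxic threshold.

47.8 μg/mL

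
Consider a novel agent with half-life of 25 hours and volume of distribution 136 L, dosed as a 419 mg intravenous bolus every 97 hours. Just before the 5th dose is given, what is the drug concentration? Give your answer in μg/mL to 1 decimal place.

0.2 μg/mL

f = (1/2)^(τ/t½) = (1/2)^(97/25) ≈ 0.0679.
C₀ = D/Vd = 419/136 ≈ 3.081 μg/mL.
Before the 5th dose, 4 doses have been given. Superposition: Cmin = C₀·(f + f² + … + f^4).
≈ 3.081 × (0.0679 + 0.0046 + 0.0003 + 0.0000) ≈ 3.081 × 0.0728 ≈ 0.224 μg/mL.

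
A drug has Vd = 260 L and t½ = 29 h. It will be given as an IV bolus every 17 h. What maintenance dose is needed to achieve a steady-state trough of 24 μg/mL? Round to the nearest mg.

3128 mg

τ/t½ = 17/29 ≈ 0.58621, so f = (1/2)^(17/29) ≈ 0.666092.
Cmin,ss = (D/Vd)·f/(1−f), so D = Cmin,ss·Vd·(1−f)/f.
D = 24 × 260 × (1−f)/f ≈ 24 × 260 × 0.50129 ≈ 3128.05 mg.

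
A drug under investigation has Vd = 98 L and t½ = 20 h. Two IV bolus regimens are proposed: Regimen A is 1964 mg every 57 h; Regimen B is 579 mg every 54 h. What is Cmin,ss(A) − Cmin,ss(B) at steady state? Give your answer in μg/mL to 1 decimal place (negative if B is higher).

2.2 μg/mL

Regimen A: f = (1/2)^(57/20) ≈ 0.1387; Cmin,ss = (1964/98)·f/(1−f) ≈ 3.227 μg/mL.
Regimen B: f = (1/2)^(54/20) ≈ 0.1539; Cmin,ss = (579/98)·f/(1−f) ≈ 1.075 μg/mL.
Difference ≈ 3.227 − 1.075 ≈ 2.152 μg/mL.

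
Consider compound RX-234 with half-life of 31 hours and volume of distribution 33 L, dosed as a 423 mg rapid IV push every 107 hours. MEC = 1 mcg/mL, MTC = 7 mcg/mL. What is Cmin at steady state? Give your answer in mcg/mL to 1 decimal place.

τ/t½ = 107/31 ≈ 3.4516, so fraction remaining f = (1/2)^(107/31) ≈ 0.0914.
Each bolus raises the concentration by D/Vd = 423/33 ≈ 12.818 mcg/mL.
Steady-state trough Cmin,ss = C₀·f/(1−f) ≈ 12.818 × 0.0914/0.9086 ≈ 1.289 mcg/mL.
Trough 1.3 mcg/mL vs MEC 1 mcg/mL: adequate.

1.3 mcg/mL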